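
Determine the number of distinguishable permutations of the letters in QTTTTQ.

The 6 letters of QTTTTQ have repeats: Q appearing twice and T appearing 4 times.
Dividing 6! = 720 by 4!·2! = 48 for the repeated letters gives 15.

15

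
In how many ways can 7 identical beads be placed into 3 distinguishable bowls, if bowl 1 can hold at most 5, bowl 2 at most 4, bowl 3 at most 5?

Ignoring the caps, the number of non-negative solutions to x_1+…+x_3 = 7 is C(9,2) = 36.
Subtract solutions that violate a single cap (substitute x_i' = x_i − (cap_i+1)): x_1 ≥ 6 gives C(3,2) = 3; x_2 ≥ 5 gives C(4,2) = 6; x_3 ≥ 6 gives C(3,2) = 3. Together 12.
No two caps can be exceeded simultaneously, so the pair terms are all 0.
By inclusion–exclusion the count is 36 − 12 + 0 = 24.

24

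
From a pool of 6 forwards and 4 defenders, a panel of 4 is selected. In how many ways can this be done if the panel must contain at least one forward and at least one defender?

Unrestricted: C(10,4) = 210 ways to pick any 4 of the 10.
Selections missing a whole group: no forwards → C(4,4) = 1; no defenders → C(6,4) = 15.
Both groups omitted at once is impossible, so 210 − 16 = 194.

194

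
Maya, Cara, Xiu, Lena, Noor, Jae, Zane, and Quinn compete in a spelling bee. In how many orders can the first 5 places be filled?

There are 8 choices for 1st place, 7 for 2nd, and so on down to 4 for position 5.
That gives 8 × 7 × 6 × 5 × 4 = 6720.

6720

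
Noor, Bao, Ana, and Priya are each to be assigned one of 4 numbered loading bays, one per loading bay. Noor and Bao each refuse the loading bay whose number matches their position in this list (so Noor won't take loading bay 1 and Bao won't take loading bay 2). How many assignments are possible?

Let Aᵢ (for i ∈ {1, 2}) be the placements that put person i in their forbidden loading bay. Any j of these fix j positions, leaving (4−j)! ways to fill the rest, and there are C(2,j) ways to pick which j.
By inclusion–exclusion, the number of valid placements is Σ_{j=0}^{2} (−1)^j C(2,j)·(4−j)!.
Computing: 24 − 12 + 2 = 14.

14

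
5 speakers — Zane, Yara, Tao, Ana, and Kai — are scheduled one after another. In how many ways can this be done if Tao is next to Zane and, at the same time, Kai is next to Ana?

Treat {Tao,Zane} as one block (2 orders) and {Kai,Ana} as another (2 orders).
That leaves 3 units to arrange: 2 × 2 × 3! = 4 × 6 = 24.

24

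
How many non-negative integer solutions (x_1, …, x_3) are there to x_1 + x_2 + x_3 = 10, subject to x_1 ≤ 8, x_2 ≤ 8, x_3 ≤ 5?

45

Ignoring the caps, the number of non-negative solutions to x_1+…+x_3 = 10 is C(12,2) = 66.
Subtract solutions that violate a single cap (substitute x_i' = x_i − (cap_i+1)): x_1 ≥ 9 gives C(3,2) = 3; x_2 ≥ 9 gives C(3,2) = 3; x_3 ≥ 6 gives C(6,2) = 15. Together 21.
No two caps can be exceeded simultaneously, so the pair terms are all 0.
By inclusion–exclusion the count is 66 − 21 + 0 = 45.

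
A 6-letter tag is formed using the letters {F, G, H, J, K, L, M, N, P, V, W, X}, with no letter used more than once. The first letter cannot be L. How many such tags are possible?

609840

The first letter has 12−1 = 11 choices (anything except L).
The remaining 5 letters are filled from the other 11 symbols without repetition: 11 × 10 × 9 × 8 × 7 = 55440.
Total: 11 × 55440 = 609840.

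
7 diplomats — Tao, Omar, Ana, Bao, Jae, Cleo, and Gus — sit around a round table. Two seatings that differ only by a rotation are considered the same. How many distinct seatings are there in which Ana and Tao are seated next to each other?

Treat {Ana, Tao} as one unit (2 internal orders) and seat the resulting 6 units around the table: (5)! circular arrangements.
So 2 × (5)! = 2 × 120 = 240.

240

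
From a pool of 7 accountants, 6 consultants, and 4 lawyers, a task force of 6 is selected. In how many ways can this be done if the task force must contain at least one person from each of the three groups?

Unrestricted: C(17,6) = 12376 ways to pick any 6 of the 17.
Selections missing a whole group: no accountants → C(10,6) = 210; no consultants → C(11,6) = 462; no lawyers → C(13,6) = 1716.
Add back selections omitting two groups (i.e. drawn from a single group): C(7,6) + C(6,6) + C(4,6) = 8.
By inclusion–exclusion: 12376 − 2388 + 8 = 9996.

9996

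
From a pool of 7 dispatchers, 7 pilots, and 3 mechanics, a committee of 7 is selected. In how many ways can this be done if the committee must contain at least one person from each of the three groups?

Unrestricted: C(17,7) = 19448 ways to pick any 7 of the 17.
Selections missing a whole group: no dispatchers → C(10,7) = 120; no pilots → C(10,7) = 120; no mechanics → C(14,7) = 3432.
Add back selections omitting two groups (i.e. drawn from a single group): C(7,7) + C(7,7) + C(3,7) = 2.
By inclusion–exclusion: 19448 − 3672 + 2 = 15778.

15778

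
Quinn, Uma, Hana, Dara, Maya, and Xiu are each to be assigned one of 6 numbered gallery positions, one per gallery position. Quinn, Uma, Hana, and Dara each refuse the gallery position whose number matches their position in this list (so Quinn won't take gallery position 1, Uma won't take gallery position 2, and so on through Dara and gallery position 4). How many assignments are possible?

Let Aᵢ (for 1 ≤ i ≤ 4) be the placements that put person i in their forbidden gallery position. Any j of these fix j positions, leaving (6−j)! ways to fill the rest, and there are C(4,j) ways to pick which j.
By inclusion–exclusion, the number of valid placements is Σ_{j=0}^{4} (−1)^j C(4,j)·(6−j)!.
Computing: 720 − 480 + 144 − 24 + 2 = 362.

362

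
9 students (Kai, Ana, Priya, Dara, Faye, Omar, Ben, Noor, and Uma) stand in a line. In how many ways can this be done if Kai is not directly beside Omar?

There are 9! = 362880 arrangements in all. If Kai and Omar are adjacent, merging them into one block gives 2·(8)! = 80640 arrangements.
Complementary counting: 362880 − 80640 = 282240.

282240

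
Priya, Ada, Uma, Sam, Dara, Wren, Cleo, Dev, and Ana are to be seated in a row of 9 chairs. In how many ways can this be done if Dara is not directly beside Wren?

Of the 9! = 362880 arrangements, those with Dara and Wren adjacent number 2 × 8! = 80640 (treat the pair as a block with 2 internal orders).
Complementary counting: 362880 − 80640 = 282240.

282240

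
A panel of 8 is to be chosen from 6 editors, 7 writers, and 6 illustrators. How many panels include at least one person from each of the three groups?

72513

Total 8-person selections from all 19: C(19,8) = 75582.
Subtract selections that omit an entire group: no editors → C(13,8) = 1287; no writers → C(12,8) = 495; no illustrators → C(13,8) = 1287.
Add back selections omitting two groups (i.e. drawn from a single group): C(6,8) + C(7,8) + C(6,8) = 0.
By inclusion–exclusion: 75582 − 3069 + 0 = 72513.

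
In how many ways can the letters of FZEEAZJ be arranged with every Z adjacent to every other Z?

Treat the 2 copies of Z as a single block. The multiset to arrange is then {ZZ, A, E, E, F, J}, 6 items in all.
That gives (6)!/(2!) = 360 arrangements.

360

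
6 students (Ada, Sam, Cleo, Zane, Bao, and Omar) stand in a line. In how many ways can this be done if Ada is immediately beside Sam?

Place the 4 others and the Ada-Sam pair as 5 objects in a line; the pair has 2 internal arrangements.
So the count is 2·(5)! = 240.

240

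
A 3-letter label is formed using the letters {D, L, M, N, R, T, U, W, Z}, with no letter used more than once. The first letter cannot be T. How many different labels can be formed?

The first letter has 9−1 = 8 choices (anything except T).
The remaining 2 letters are filled from the other 8 symbols without repetition: 8 × 7 = 56.
Total: 8 × 56 = 448.

448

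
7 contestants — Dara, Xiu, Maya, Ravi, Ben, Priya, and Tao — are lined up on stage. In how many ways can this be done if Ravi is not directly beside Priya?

Of the 7! = 5040 arrangements, those with Ravi and Priya adjacent number 2 × 6! = 1440 (treat the pair as a block with 2 internal orders).
So 5040 − 1440 = 3600 arrangements keep them apart.

3600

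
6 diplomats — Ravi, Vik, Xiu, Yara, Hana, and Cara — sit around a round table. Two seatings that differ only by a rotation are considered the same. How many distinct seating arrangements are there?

120

Fix one person's seat to break rotational symmetry; the remaining 5 people can be arranged in (5)! = 120 ways.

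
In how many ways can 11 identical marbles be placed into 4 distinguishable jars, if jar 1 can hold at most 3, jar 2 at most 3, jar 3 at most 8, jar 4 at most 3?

54

Ignoring the caps, the number of non-negative solutions to x_1+…+x_4 = 11 is C(14,3) = 364.
Subtract solutions that violate a single cap (substitute x_i' = x_i − (cap_i+1)): x_1 ≥ 4 gives C(10,3) = 120; x_2 ≥ 4 gives C(10,3) = 120; x_3 ≥ 9 gives C(5,3) = 10; x_4 ≥ 4 gives C(10,3) = 120. Together 370.
Add back pairs where two caps are both exceeded: 20 + 0 + 20 + 0 + 20 + 0 = 60.
By inclusion–exclusion the count is 364 − 370 + 60 = 54.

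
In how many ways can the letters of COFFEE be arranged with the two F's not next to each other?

There are 6!/(2!·2!) = 180 arrangements of COFFEE in total.
Arrangements with the F's together: treat FF as one letter, giving (5)!/(2!) = 60.
Hence 180 − 60 = 120.

120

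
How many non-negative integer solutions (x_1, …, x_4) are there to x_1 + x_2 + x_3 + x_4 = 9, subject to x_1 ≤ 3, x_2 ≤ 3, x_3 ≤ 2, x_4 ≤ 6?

38

Without the upper bounds there are C(12,3) = 220 ways to split 9 among 4 variables.
Subtract solutions that violate a single cap (substitute x_i' = x_i − (cap_i+1)): x_1 ≥ 4 gives C(8,3) = 56; x_2 ≥ 4 gives C(8,3) = 56; x_3 ≥ 3 gives C(9,3) = 84; x_4 ≥ 7 gives C(5,3) = 10. Together 206.
Add back pairs where two caps are both exceeded: 4 + 10 + 0 + 10 + 0 + 0 = 24.
By inclusion–exclusion the count is 220 − 206 + 24 = 38.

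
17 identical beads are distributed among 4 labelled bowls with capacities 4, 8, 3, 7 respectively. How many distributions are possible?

51

By stars and bars, unrestricted non-negative solutions to x_1+…+x_4 = 17 number C(17+3,3) = 1140.
Subtract solutions that violate a single cap (substitute x_i' = x_i − (cap_i+1)): x_1 ≥ 5 gives C(15,3) = 455; x_2 ≥ 9 gives C(11,3) = 165; x_3 ≥ 4 gives C(16,3) = 560; x_4 ≥ 8 gives C(12,3) = 220. Together 1400.
Add back pairs where two caps are both exceeded: 20 + 165 + 35 + 35 + 1 + 56 = 312.
Subtract triples: 0 + 0 + 1 + 0 = 1.
By inclusion–exclusion the count is 1140 − 1400 + 312 − 1 = 51.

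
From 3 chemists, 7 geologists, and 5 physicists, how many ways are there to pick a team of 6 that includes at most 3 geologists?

Split by how many geologists are chosen (0 through 3).
Sum: C(7,0)·C(8,6) + C(7,1)·C(8,5) + C(7,2)·C(8,4) + C(7,3)·C(8,3) = 28 + 392 + 1470 + 1960 = 3850.

3850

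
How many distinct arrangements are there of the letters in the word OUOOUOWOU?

Letter multiplicities in OUOOUOWOU: O×5, U×3, W×1.
So there are 9! / (5!·3!) = 504 distinguishable arrangements.

504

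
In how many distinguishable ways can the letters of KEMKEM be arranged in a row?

90

The 6 letters of KEMKEM have repeats: E appearing twice, K appearing twice, and M appearing twice.
Dividing 6! = 720 by 2!·2!·2! = 8 for the repeated letters gives 90.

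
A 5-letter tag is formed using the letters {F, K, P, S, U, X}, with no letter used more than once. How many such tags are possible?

This is a permutation of 5 out of 6: P(6,5) = 6!/1!.
6 × 5 × 4 × 3 × 2 = 720.

720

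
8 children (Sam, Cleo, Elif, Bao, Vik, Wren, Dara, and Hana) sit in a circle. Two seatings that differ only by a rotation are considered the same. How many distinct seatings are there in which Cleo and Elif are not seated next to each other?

3600

Without the restriction there are (7)! = 5040 seatings.
Those with Cleo next to Elif: fuse the pair into one unit and seat 7 units around a circle — 2·(6)! = 1440.
Subtracting, 5040 − 1440 = 3600.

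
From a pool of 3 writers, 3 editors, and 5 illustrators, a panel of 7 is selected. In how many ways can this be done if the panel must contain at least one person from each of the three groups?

314

Unrestricted: C(11,7) = 330 ways to pick any 7 of the 11.
Selections missing a whole group: no writers → C(8,7) = 8; no editors → C(8,7) = 8; no illustrators → C(6,7) = 0.
Add back selections omitting two groups (i.e. drawn from a single group): C(3,7) + C(3,7) + C(5,7) = 0.
By inclusion–exclusion: 330 − 16 + 0 = 314.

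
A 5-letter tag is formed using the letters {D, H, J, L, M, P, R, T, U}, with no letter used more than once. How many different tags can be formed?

15120

With no repetition, fill the 5 letters in order: 9 choices, then 8, down to 5.
9 × 8 × 7 × 6 × 5 = 15120.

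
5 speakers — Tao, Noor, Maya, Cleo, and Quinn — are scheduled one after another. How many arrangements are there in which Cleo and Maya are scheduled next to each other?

Place the 3 others and the Cleo-Maya pair as 4 objects in a line; the pair has 2 internal arrangements.
That gives 2 × 4! = 2 × 24 = 48.

48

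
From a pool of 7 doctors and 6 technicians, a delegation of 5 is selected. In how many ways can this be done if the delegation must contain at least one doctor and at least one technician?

Total 5-person selections from all 13: C(13,5) = 1287.
Subtract selections that omit an entire group: no doctors → C(6,5) = 6; no technicians → C(7,5) = 21.
Both groups omitted at once is impossible, so 1287 − 27 = 1260.

1260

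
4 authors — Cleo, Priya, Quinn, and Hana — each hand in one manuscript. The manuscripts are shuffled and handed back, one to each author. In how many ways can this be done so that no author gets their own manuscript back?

9

Let Aᵢ be the assignments in which author i gets their own manuscript. We want the size of the complement of A₁∪…∪A_4.
By inclusion–exclusion this is Σ_{j=0}^{4} (−1)^j C(4,j)·(4−j)!.
Computing: 24 − 24 + 12 − 4 + 1 = 9.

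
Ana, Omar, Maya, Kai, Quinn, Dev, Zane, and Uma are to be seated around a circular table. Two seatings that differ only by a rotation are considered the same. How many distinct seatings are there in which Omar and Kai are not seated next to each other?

All circular seatings of 8 people number (7)! = 5040.
Those with Omar next to Kai: fuse the pair into one unit and seat 7 units around a circle — 2·(6)! = 1440.
Subtracting, 5040 − 1440 = 3600.

3600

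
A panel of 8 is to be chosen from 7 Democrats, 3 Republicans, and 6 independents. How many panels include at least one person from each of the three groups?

11529

With no constraint there are C(16,8) = 12870 possible selections.
Subtract selections that omit an entire group: no Democrats → C(9,8) = 9; no Republicans → C(13,8) = 1287; no independents → C(10,8) = 45.
Add back selections omitting two groups (i.e. drawn from a single group): C(7,8) + C(3,8) + C(6,8) = 0.
By inclusion–exclusion: 12870 − 1341 + 0 = 11529.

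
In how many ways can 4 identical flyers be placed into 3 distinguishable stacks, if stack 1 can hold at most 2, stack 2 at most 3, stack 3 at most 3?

Ignoring the caps, the number of non-negative solutions to x_1+…+x_3 = 4 is C(6,2) = 15.
Subtract solutions that violate a single cap (substitute x_i' = x_i − (cap_i+1)): x_1 ≥ 3 gives C(3,2) = 3; x_2 ≥ 4 gives C(2,2) = 1; x_3 ≥ 4 gives C(2,2) = 1. Together 5.
No two caps can be exceeded simultaneously, so the pair terms are all 0.
By inclusion–exclusion the count is 15 − 5 + 0 = 10.

10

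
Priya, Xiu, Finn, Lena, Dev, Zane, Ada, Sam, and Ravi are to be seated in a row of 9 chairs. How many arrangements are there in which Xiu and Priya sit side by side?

Treat {Xiu, Priya} as a single unit. There are 8 units to order, and the pair itself can be ordered 2 ways.
So the count is 2·(8)! = 80640.

80640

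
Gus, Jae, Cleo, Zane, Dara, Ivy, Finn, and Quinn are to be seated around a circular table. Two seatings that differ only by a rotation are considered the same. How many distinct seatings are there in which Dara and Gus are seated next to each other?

1440

Glue Dara and Gus into a block (2 internal orders). Seating 7 units around a circle gives (6)! arrangements.
So 2 × (6)! = 2 × 720 = 1440.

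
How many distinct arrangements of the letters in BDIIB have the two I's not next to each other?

There are 5!/(2!·2!) = 30 arrangements of BDIIB in total.
Arrangements with the I's together: treat II as one letter, giving (4)!/(2!) = 12.
Subtracting, 30 − 12 = 18 arrangements keep the I's apart.

18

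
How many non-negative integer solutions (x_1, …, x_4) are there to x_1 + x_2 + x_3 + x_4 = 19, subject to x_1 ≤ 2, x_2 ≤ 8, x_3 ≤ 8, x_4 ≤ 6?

By stars and bars, unrestricted non-negative solutions to x_1+…+x_4 = 19 number C(19+3,3) = 1540.
Subtract solutions that violate a single cap (substitute x_i' = x_i − (cap_i+1)): x_1 ≥ 3 gives C(19,3) = 969; x_2 ≥ 9 gives C(13,3) = 286; x_3 ≥ 9 gives C(13,3) = 286; x_4 ≥ 7 gives C(15,3) = 455. Together 1996.
Add back pairs where two caps are both exceeded: 120 + 120 + 220 + 4 + 20 + 20 = 504.
Subtract triples: 0 + 1 + 1 + 0 = 2.
By inclusion–exclusion the count is 1540 − 1996 + 504 − 2 = 46.

46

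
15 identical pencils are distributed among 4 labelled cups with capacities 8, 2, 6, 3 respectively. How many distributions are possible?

Without the upper bounds there are C(18,3) = 816 ways to split 15 among 4 cups.
Subtract solutions that violate a single cap (substitute x_i' = x_i − (cap_i+1)): x_1 ≥ 9 gives C(9,3) = 84; x_2 ≥ 3 gives C(15,3) = 455; x_3 ≥ 7 gives C(11,3) = 165; x_4 ≥ 4 gives C(14,3) = 364. Together 1068.
Add back pairs where two caps are both exceeded: 20 + 0 + 10 + 56 + 165 + 35 = 286.
Subtract triples: 0 + 0 + 0 + 4 = 4.
By inclusion–exclusion the count is 816 − 1068 + 286 − 4 = 30.

30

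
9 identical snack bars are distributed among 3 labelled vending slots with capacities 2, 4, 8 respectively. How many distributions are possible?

14

Without the upper bounds there are C(11,2) = 55 ways to split 9 among 3 vending slots.
Subtract solutions that violate a single cap (substitute x_i' = x_i − (cap_i+1)): x_1 ≥ 3 gives C(8,2) = 28; x_2 ≥ 5 gives C(6,2) = 15; x_3 ≥ 9 gives C(2,2) = 1. Together 44.
Add back pairs where two caps are both exceeded: 3 + 0 + 0 = 3.
By inclusion–exclusion the count is 55 − 44 + 3 = 14.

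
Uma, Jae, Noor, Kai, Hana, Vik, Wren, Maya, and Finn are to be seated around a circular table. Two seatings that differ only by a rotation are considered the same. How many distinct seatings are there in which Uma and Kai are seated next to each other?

Treat {Uma, Kai} as one unit (2 internal orders) and seat the resulting 8 units around the table: (7)! circular arrangements.
So 2 × (7)! = 2 × 5040 = 10080.

10080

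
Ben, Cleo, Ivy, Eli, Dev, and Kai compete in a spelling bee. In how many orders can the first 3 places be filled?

120

There are 6 choices for 1st place, 5 for 2nd, and 4 for 3rd.
That gives 6 × 5 × 4 = 120.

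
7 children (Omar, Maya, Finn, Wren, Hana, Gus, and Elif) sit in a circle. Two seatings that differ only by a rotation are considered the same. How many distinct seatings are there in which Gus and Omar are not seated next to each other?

480

All circular seatings of 7 people number (6)! = 720.
Those with Gus next to Omar: fuse the pair into one unit and seat 6 units around a circle — 2·(5)! = 240.
Subtracting, 720 − 240 = 480.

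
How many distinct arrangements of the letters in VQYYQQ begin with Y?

Fix Y in the first position and arrange the remaining 5 letters.
Those 5 letters have Q appearing 3 times, giving (5)!/(3!) = 20.

20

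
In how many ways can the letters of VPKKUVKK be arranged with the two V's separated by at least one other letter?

630

Total arrangements of VPKKUVKK: 8!/(4!·2!) = 840.
If the two V's are adjacent, glue them into one block, leaving 7 items to arrange: (7)!/(4!) = 210 ways.
Hence 840 − 210 = 630.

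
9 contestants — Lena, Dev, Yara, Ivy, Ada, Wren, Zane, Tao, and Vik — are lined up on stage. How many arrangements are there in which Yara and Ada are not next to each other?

282240

There are 9! = 362880 arrangements in all. If Yara and Ada are adjacent, merging them into one block gives 2·(8)! = 80640 arrangements.
So 362880 − 80640 = 282240 arrangements keep them apart.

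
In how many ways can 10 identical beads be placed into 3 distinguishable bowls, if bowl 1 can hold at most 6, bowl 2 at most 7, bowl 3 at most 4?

29

Without the upper bounds there are C(12,2) = 66 ways to split 10 among 3 bowls.
Subtract solutions that violate a single cap (substitute x_i' = x_i − (cap_i+1)): x_1 ≥ 7 gives C(5,2) = 10; x_2 ≥ 8 gives C(4,2) = 6; x_3 ≥ 5 gives C(7,2) = 21. Together 37.
No two caps can be exceeded simultaneously, so the pair terms are all 0.
By inclusion–exclusion the count is 66 − 37 + 0 = 29.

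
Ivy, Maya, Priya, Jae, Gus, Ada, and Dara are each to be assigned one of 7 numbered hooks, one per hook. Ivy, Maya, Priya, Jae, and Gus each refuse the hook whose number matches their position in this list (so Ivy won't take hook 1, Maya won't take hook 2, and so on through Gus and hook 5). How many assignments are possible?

Let Aᵢ (for 1 ≤ i ≤ 5) be the placements that put person i in their forbidden hook. Any j of these fix j positions, leaving (7−j)! ways to fill the rest, and there are C(5,j) ways to pick which j.
By inclusion–exclusion, the number of valid placements is Σ_{j=0}^{5} (−1)^j C(5,j)·(7−j)!.
Computing: 5040 − 3600 + 1200 − 240 + 30 − 2 = 2428.

2428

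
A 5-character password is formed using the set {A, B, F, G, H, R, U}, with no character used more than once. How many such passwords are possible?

2520

Choose and order 5 of the 7 symbols: the first character has 7 options, the next 6, and so on down to 3.
That product is 7 × 6 × 5 × 4 × 3 = 2520.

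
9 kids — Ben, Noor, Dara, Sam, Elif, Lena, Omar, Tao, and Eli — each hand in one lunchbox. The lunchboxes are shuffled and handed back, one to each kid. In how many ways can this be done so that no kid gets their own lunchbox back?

133496

This is the derangement count D_9: permutations of 9 items with no fixed point.
By inclusion–exclusion this is Σ_{j=0}^{9} (−1)^j C(9,j)·(9−j)!.
Computing: 362880 − 362880 + 181440 − 60480 + 15120 − 3024 + 504 − 72 + 9 − 1 = 133496.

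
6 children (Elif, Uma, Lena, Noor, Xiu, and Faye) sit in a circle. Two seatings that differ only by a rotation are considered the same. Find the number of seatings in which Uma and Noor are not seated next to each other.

72

Without the restriction there are (5)! = 120 seatings.
Those with Uma next to Noor: fuse the pair into one unit and seat 5 units around a circle — 2·(4)! = 48.
Subtracting, 120 − 48 = 72.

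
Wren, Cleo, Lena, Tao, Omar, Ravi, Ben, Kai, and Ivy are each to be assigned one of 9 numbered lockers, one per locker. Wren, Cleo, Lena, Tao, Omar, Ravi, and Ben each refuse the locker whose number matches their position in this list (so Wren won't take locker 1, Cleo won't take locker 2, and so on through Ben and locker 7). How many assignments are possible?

165016

Let Aᵢ (for 1 ≤ i ≤ 7) be the placements that put person i in their forbidden locker. Any j of these fix j positions, leaving (9−j)! ways to fill the rest, and there are C(7,j) ways to pick which j.
By inclusion–exclusion, the number of valid placements is Σ_{j=0}^{7} (−1)^j C(7,j)·(9−j)!.
Computing: 362880 − 282240 + 105840 − 25200 + 4200 − 504 + 42 − 2 = 165016.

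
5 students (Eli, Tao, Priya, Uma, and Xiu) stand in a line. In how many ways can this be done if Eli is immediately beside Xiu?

Place the 3 others and the Eli-Xiu pair as 4 objects in a line; the pair has 2 internal arrangements.
That gives 2 × 4! = 2 × 24 = 48.

48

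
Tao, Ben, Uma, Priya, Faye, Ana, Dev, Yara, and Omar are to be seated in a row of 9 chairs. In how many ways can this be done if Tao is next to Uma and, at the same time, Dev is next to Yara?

Treat {Tao,Uma} as one block (2 orders) and {Dev,Yara} as another (2 orders).
That leaves 7 units to arrange: 2 × 2 × 7! = 4 × 5040 = 20160.

20160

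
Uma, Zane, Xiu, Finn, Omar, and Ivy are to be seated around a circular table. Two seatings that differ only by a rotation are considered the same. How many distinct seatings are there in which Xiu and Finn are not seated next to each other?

Without the restriction there are (5)! = 120 seatings.
Seatings with Xiu beside Finn: treat them as a block with 2 internal orders, giving 2 × (4)! = 48.
Subtracting, 120 − 48 = 72.

72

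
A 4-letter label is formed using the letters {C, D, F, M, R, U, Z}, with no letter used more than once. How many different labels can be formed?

This is a permutation of 4 out of 7: P(7,4) = 7!/3!.
That product is 7 × 6 × 5 × 4 = 840.

840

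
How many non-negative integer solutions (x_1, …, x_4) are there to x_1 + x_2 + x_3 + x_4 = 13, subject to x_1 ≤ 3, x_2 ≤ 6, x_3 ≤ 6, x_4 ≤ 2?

30

Ignoring the caps, the number of non-negative solutions to x_1+…+x_4 = 13 is C(16,3) = 560.
Subtract solutions that violate a single cap (substitute x_i' = x_i − (cap_i+1)): x_1 ≥ 4 gives C(12,3) = 220; x_2 ≥ 7 gives C(9,3) = 84; x_3 ≥ 7 gives C(9,3) = 84; x_4 ≥ 3 gives C(13,3) = 286. Together 674.
Add back pairs where two caps are both exceeded: 10 + 10 + 84 + 0 + 20 + 20 = 144.
By inclusion–exclusion the count is 560 − 674 + 144 = 30.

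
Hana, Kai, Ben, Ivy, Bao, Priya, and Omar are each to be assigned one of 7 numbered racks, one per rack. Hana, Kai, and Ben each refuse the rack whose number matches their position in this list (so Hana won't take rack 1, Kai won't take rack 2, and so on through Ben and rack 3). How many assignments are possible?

3216

Let Aᵢ (for i ∈ {1, 2, 3}) be the placements that put person i in their forbidden rack. Any j of these fix j positions, leaving (7−j)! ways to fill the rest, and there are C(3,j) ways to pick which j.
By inclusion–exclusion, the number of valid placements is Σ_{j=0}^{3} (−1)^j C(3,j)·(7−j)!.
Computing: 5040 − 2160 + 360 − 24 = 3216.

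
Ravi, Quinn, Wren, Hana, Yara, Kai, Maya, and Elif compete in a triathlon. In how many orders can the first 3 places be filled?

336

There are 8 choices for 1st place, 7 for 2nd, and 6 for 3rd.
That gives 8 × 7 × 6 = 336.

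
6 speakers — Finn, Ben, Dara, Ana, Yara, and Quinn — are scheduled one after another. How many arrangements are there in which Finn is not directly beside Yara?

480

Of the 6! = 720 arrangements, those with Finn and Yara adjacent number 2 × 5! = 240 (treat the pair as a block with 2 internal orders).
Complementary counting: 720 − 240 = 480.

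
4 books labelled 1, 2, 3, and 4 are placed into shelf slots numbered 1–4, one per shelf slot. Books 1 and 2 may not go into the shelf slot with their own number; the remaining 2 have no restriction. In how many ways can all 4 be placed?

Let Aᵢ (for i ∈ {1, 2}) be the placements that put book i in its forbidden shelf slot. Any j of these fix j positions, leaving (4−j)! ways to fill the rest, and there are C(2,j) ways to pick which j.
By inclusion–exclusion, the number of valid placements is Σ_{j=0}^{2} (−1)^j C(2,j)·(4−j)!.
Computing: 24 − 12 + 2 = 14.

14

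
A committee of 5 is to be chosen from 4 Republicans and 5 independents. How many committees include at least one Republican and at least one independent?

With no constraint there are C(9,5) = 126 possible selections.
Subtract selections that omit an entire group: no Republicans → C(5,5) = 1; no independents → C(4,5) = 0.
Both groups omitted at once is impossible, so 126 − 1 = 125.

125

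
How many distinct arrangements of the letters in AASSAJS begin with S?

Fix S in the first position and arrange the remaining 6 letters.
Those 6 letters have A appearing 3 times and S appearing twice, giving (6)!/(3!·2!) = 60.

60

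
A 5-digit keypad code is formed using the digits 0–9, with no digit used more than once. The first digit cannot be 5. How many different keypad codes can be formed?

The first digit has 10−1 = 9 choices (anything except 5).
The remaining 4 digits are filled from the other 9 symbols without repetition: 9 × 8 × 7 × 6 = 3024.
Total: 9 × 3024 = 27216.

27216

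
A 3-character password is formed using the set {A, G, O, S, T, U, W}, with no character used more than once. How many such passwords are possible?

Choose and order 3 of the 7 symbols: the first character has 7 options, the next 6, then 5.
That product is 7 × 6 × 5 = 210.

210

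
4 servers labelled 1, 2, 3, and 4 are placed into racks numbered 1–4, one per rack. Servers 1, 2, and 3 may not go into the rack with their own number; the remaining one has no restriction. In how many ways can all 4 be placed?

11

Let Aᵢ (for i ∈ {1, 2, 3}) be the placements that put server i in its forbidden rack. Any j of these fix j positions, leaving (4−j)! ways to fill the rest, and there are C(3,j) ways to pick which j.
By inclusion–exclusion, the number of valid placements is Σ_{j=0}^{3} (−1)^j C(3,j)·(4−j)!.
Computing: 24 − 18 + 6 − 1 = 11.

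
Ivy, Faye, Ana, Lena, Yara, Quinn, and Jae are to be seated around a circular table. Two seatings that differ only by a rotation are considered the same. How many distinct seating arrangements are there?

Around a circle, 7 distinct people have 7!/7 = (6)! = 720 rotationally distinct seatings.

720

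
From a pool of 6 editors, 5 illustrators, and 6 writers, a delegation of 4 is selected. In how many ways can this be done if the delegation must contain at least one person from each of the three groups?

With no constraint there are C(17,4) = 2380 possible selections.
Subtract selections that omit an entire group: no editors → C(11,4) = 330; no illustrators → C(12,4) = 495; no writers → C(11,4) = 330.
Add back selections omitting two groups (i.e. drawn from a single group): C(6,4) + C(5,4) + C(6,4) = 35.
By inclusion–exclusion: 2380 − 1155 + 35 = 1260.

1260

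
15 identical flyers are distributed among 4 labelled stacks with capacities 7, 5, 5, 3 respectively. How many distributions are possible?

By stars and bars, unrestricted non-negative solutions to x_1+…+x_4 = 15 number C(15+3,3) = 816.
Subtract solutions that violate a single cap (substitute x_i' = x_i − (cap_i+1)): x_1 ≥ 8 gives C(10,3) = 120; x_2 ≥ 6 gives C(12,3) = 220; x_3 ≥ 6 gives C(12,3) = 220; x_4 ≥ 4 gives C(14,3) = 364. Together 924.
Add back pairs where two caps are both exceeded: 4 + 4 + 20 + 20 + 56 + 56 = 160.
By inclusion–exclusion the count is 816 − 924 + 160 = 52.

52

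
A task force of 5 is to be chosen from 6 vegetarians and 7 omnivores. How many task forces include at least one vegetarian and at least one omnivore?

1260

With no constraint there are C(13,5) = 1287 possible selections.
Selections missing a whole group: no vegetarians → C(7,5) = 21; no omnivores → C(6,5) = 6.
Both groups omitted at once is impossible, so 1287 − 27 = 1260.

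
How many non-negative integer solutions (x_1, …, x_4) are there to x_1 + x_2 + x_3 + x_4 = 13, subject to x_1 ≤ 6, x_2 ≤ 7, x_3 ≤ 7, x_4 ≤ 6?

280

Without the upper bounds there are C(16,3) = 560 ways to split 13 among 4 variables.
Subtract solutions that violate a single cap (substitute x_i' = x_i − (cap_i+1)): x_1 ≥ 7 gives C(9,3) = 84; x_2 ≥ 8 gives C(8,3) = 56; x_3 ≥ 8 gives C(8,3) = 56; x_4 ≥ 7 gives C(9,3) = 84. Together 280.
No two caps can be exceeded simultaneously, so the pair terms are all 0.
By inclusion–exclusion the count is 560 − 280 + 0 = 280.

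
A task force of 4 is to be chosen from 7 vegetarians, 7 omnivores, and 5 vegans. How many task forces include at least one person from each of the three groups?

With no constraint there are C(19,4) = 3876 possible selections.
Subtract selections that omit an entire group: no vegetarians → C(12,4) = 495; no omnivores → C(12,4) = 495; no vegans → C(14,4) = 1001.
Add back selections omitting two groups (i.e. drawn from a single group): C(7,4) + C(7,4) + C(5,4) = 75.
By inclusion–exclusion: 3876 − 1991 + 75 = 1960.

1960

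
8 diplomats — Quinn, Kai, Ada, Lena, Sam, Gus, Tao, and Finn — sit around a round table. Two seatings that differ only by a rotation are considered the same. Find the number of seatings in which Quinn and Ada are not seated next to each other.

3600

All circular seatings of 8 people number (7)! = 5040.
Those with Quinn next to Ada: fuse the pair into one unit and seat 7 units around a circle — 2·(6)! = 1440.
Subtracting, 5040 − 1440 = 3600.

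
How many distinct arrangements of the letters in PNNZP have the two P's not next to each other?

Total arrangements of PNNZP: 5!/(2!·2!) = 30.
Arrangements with the P's together: treat PP as one letter, giving (4)!/(2!) = 12.
Hence 30 − 12 = 18.

18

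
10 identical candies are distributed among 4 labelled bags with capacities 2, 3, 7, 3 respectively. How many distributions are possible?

38

Ignoring the caps, the number of non-negative solutions to x_1+…+x_4 = 10 is C(13,3) = 286.
Subtract solutions that violate a single cap (substitute x_i' = x_i − (cap_i+1)): x_1 ≥ 3 gives C(10,3) = 120; x_2 ≥ 4 gives C(9,3) = 84; x_3 ≥ 8 gives C(5,3) = 10; x_4 ≥ 4 gives C(9,3) = 84. Together 298.
Add back pairs where two caps are both exceeded: 20 + 0 + 20 + 0 + 10 + 0 = 50.
By inclusion–exclusion the count is 286 − 298 + 50 = 38.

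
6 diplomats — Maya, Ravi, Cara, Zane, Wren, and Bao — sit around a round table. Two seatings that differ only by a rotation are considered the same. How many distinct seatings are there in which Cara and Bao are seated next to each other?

Treat {Cara, Bao} as one unit (2 internal orders) and seat the resulting 5 units around the table: (4)! circular arrangements.
So 2 × (4)! = 2 × 24 = 48.

48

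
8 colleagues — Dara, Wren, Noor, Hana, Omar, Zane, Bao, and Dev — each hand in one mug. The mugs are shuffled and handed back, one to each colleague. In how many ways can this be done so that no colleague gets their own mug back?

Count assignments avoiding every fixed point. For any j of the 8 colleagues fixed to their own mug, the other 8−j can be arranged in (8−j)! ways.
By inclusion–exclusion this is Σ_{j=0}^{8} (−1)^j C(8,j)·(8−j)!.
Computing: 40320 − 40320 + 20160 − 6720 + 1680 − 336 + 56 − 8 + 1 = 14833.

14833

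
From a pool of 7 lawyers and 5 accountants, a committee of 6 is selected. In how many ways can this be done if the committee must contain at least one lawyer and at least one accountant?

917

Total 6-person selections from all 12: C(12,6) = 924.
Subtract selections that omit an entire group: no lawyers → C(5,6) = 0; no accountants → C(7,6) = 7.
Both groups omitted at once is impossible, so 924 − 7 = 917.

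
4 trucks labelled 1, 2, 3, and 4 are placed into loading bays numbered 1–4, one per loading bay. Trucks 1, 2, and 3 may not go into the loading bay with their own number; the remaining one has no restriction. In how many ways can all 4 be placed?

Let Aᵢ (for i ∈ {1, 2, 3}) be the placements that put truck i in its forbidden loading bay. Any j of these fix j positions, leaving (4−j)! ways to fill the rest, and there are C(3,j) ways to pick which j.
By inclusion–exclusion, the number of valid placements is Σ_{j=0}^{3} (−1)^j C(3,j)·(4−j)!.
Computing: 24 − 18 + 6 − 1 = 11.

11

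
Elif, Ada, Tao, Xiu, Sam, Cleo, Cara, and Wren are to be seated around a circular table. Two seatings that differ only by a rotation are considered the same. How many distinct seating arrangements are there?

Seat Elif anywhere (absorbing the rotational symmetry), then permute the other 7: (7)! = 5040.

5040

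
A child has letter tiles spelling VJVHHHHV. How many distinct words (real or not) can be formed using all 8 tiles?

VJVHHHHV has 8 letters with H appearing 4 times and V appearing 3 times.
The number of distinct arrangements is 8!/(4!·3!) = 40320/144 = 280.

280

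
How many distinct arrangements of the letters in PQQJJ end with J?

Fix J in the last position and arrange the remaining 4 letters.
Those 4 letters have Q appearing twice, giving (4)!/(2!) = 12.

12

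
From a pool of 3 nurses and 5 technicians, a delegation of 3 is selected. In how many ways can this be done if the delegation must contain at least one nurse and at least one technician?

45

Unrestricted: C(8,3) = 56 ways to pick any 3 of the 8.
Subtract selections that omit an entire group: no nurses → C(5,3) = 10; no technicians → C(3,3) = 1.
Both groups omitted at once is impossible, so 56 − 11 = 45.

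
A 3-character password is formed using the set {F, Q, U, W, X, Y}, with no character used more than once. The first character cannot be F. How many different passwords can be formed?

100

The first character has 6−1 = 5 choices (anything except F).
The remaining 2 characters are filled from the other 5 symbols without repetition: 5 × 4 = 20.
Total: 5 × 20 = 100.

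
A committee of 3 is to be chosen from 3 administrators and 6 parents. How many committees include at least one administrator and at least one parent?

63

Total 3-person selections from all 9: C(9,3) = 84.
Subtract selections that omit an entire group: no administrators → C(6,3) = 20; no parents → C(3,3) = 1.
Both groups omitted at once is impossible, so 84 − 21 = 63.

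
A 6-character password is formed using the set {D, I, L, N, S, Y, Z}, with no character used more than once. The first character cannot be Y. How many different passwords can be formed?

The first character has 7−1 = 6 choices (anything except Y).
The remaining 5 characters are filled from the other 6 symbols without repetition: 6 × 5 × 4 × 3 × 2 = 720.
Total: 6 × 720 = 4320.

4320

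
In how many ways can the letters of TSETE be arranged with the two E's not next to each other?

18

Total arrangements of TSETE: 5!/(2!·2!) = 30.
Arrangements with the E's together: treat EE as one letter, giving (4)!/(2!) = 12.
Hence 30 − 12 = 18.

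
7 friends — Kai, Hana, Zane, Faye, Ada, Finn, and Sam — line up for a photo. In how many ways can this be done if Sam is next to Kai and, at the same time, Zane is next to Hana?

Treat {Sam,Kai} as one block (2 orders) and {Zane,Hana} as another (2 orders).
That leaves 5 units to arrange: 2 × 2 × 5! = 4 × 120 = 480.

480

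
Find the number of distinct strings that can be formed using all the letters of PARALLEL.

The 8 letters of PARALLEL have repeats: A appearing twice and L appearing 3 times.
The number of distinct arrangements is 8!/(3!·2!) = 40320/12 = 3360.

3360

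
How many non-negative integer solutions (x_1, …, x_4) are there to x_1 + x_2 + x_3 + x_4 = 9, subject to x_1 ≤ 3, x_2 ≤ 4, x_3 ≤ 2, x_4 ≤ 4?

30

By stars and bars, unrestricted non-negative solutions to x_1+…+x_4 = 9 number C(9+3,3) = 220.
Subtract solutions that violate a single cap (substitute x_i' = x_i − (cap_i+1)): x_1 ≥ 4 gives C(8,3) = 56; x_2 ≥ 5 gives C(7,3) = 35; x_3 ≥ 3 gives C(9,3) = 84; x_4 ≥ 5 gives C(7,3) = 35. Together 210.
Add back pairs where two caps are both exceeded: 1 + 10 + 1 + 4 + 0 + 4 = 20.
By inclusion–exclusion the count is 220 − 210 + 20 = 30.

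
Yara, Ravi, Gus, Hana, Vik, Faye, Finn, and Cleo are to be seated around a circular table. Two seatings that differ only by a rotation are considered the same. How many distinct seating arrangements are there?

5040

Fix one person's seat to break rotational symmetry; the remaining 7 people can be arranged in (7)! = 5040 ways.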